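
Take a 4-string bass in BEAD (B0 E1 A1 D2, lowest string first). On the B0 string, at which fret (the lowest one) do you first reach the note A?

From B0, count semitones up the chromatic scale until reaching A: B–C–C#–D–…–G–G#–A — 10 steps.

10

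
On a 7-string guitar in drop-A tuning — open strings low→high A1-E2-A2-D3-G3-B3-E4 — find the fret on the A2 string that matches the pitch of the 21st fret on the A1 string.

Fret 21 on A1 is MIDI 33 + 21 = 54 (F#3). On the A2 string (open MIDI 45), that pitch is 54 − 45 = fret 9.

9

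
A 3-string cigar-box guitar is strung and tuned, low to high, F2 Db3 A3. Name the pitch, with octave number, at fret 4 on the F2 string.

F2 is MIDI 41. Adding 4 gives 45, which is A2.

A2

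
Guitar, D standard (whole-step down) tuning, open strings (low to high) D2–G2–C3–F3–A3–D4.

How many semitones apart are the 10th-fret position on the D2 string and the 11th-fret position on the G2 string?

D2 at fret 10 → C3 (MIDI 48); G2 at fret 11 → F♯3 (MIDI 54).
48 − 54 = -6, so the two pitches are 6 semitones apart, with F♯3 the higher.

6 semitones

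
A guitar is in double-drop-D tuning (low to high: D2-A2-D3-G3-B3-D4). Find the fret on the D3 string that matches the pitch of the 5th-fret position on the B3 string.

B3 at fret 5 is B3 + 5 semitones = E4.
The open D3 string is 9 semitones below the open B3, so the same pitch on the D3 string lies at fret 5 + 9 = 14.

14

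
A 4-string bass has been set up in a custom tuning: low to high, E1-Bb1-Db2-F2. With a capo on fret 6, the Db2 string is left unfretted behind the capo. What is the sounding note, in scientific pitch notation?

The capo raises the open Db2 by 6 semitones to G2; fretting 0 more gives Db2 + 6 + 0 = Db2 + 6 semitones = G2.

G2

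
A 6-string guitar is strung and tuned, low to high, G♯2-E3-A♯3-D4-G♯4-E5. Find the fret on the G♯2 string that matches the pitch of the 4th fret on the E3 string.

Fret 4 on E3 is MIDI 52 + 4 = 56 (G♯3). On the G♯2 string (open MIDI 44), that pitch is 56 − 44 = fret 12.

12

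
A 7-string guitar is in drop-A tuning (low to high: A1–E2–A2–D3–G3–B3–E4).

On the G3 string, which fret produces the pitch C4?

5

C4 is 5 semitones above the open G3 (G–G#–A–A#–B–C), so it sits at fret 5.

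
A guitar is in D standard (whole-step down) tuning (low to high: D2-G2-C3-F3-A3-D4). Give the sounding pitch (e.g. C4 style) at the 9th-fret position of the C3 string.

The open C3 string plus 9 semitones: C–C#–D–D#–E–F–F#–G–G#–A.
No B→C boundary is crossed, so the octave stays at 3.

A3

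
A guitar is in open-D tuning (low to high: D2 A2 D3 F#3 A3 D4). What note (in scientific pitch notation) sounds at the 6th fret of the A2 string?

D#3

Each fret is one semitone, so A2 + 6 = D#3.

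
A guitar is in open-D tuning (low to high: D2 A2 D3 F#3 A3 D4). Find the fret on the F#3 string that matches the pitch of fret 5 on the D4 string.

13

D4 at fret 5 is D4 + 5 semitones = G4.
The open F#3 string is 8 semitones below the open D4, so the same pitch on the F#3 string lies at fret 5 + 8 = 13.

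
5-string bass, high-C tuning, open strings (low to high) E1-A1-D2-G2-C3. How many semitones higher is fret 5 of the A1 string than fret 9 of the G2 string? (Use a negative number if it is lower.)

-14 semitones

A1 at fret 5 → D2 (MIDI 38); G2 at fret 9 → E3 (MIDI 52).
38 − 52 = -14, so the two pitches are 14 semitones apart.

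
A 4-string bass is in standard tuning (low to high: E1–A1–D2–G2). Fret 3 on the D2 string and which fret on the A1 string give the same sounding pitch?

8

D2 at fret 3 is D2 + 3 semitones = F2.
The open A1 string is 5 semitones below the open D2, so the same pitch on the A1 string lies at fret 3 + 5 = 8.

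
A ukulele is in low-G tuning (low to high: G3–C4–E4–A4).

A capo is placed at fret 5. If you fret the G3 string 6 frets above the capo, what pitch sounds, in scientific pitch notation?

F#4

The capo raises the open G3 by 5 semitones to C4; fretting 6 more gives G3 + 5 + 6 = G3 + 11 semitones = F#4.
(Also written Gb.)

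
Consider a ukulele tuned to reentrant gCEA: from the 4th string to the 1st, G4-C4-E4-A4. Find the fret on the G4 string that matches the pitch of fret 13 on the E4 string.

E4 at fret 13 is E4 + 13 semitones = F5.
The open G4 string is 3 semitones above the open E4, so the same pitch on the G4 string lies at fret 13 − 3 = 10.

10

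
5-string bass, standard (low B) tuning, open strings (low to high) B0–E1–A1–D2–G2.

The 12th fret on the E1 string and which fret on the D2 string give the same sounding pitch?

2

Fret 12 on E1 is MIDI 28 + 12 = 40 (E2). On the D2 string (open MIDI 38), that pitch is 40 − 38 = fret 2.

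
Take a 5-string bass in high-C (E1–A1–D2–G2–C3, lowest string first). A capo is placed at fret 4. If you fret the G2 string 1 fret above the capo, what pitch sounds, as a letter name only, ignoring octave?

The capo raises the open G2 by 4 semitones to B2; fretting 1 more gives G2 + 4 + 1 = G2 + 5 semitones, landing on C.

C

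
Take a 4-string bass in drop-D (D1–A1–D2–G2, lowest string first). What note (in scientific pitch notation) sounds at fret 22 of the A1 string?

Each fret is one semitone, so A1 + 22 = G3.

G3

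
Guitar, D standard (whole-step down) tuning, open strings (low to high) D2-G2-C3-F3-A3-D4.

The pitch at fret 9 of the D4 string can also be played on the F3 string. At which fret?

D4 at fret 9 is D4 + 9 semitones = B4.
The open F3 string is 9 semitones below the open D4, so the same pitch on the F3 string lies at fret 9 + 9 = 18.

18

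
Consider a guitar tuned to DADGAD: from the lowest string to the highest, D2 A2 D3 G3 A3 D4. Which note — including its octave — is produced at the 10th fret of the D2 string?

D2 is MIDI 38. Adding 10 gives 48, which is C3.

C3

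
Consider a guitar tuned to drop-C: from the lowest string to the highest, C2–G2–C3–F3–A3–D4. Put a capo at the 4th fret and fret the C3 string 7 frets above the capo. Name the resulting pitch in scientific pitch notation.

The capo raises the open C3 by 4 semitones to E3; fretting 7 more gives C3 + 4 + 7 = C3 + 11 semitones = B3.

B3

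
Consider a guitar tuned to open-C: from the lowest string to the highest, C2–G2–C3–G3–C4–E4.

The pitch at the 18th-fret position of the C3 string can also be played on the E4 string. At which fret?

2

C3 at fret 18 is C3 + 18 semitones = F#4.
The open E4 string is 16 semitones above the open C3, so the same pitch on the E4 string lies at fret 18 − 16 = 2.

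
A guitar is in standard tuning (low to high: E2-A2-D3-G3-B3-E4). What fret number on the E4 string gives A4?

5

A4 is 5 semitones above the open E4 (E–F–F#–G–G#–A), so it sits at fret 5.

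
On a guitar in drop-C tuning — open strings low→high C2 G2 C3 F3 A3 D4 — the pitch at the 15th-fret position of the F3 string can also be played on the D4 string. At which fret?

Fret 15 on F3 is MIDI 53 + 15 = 68 (G#4). On the D4 string (open MIDI 62), that pitch is 68 − 62 = fret 6.

6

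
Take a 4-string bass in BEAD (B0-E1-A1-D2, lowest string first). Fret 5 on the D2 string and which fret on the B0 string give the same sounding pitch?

Fret 5 on D2 is MIDI 38 + 5 = 43 (G2). On the B0 string (open MIDI 23), that pitch is 43 − 23 = fret 20.

20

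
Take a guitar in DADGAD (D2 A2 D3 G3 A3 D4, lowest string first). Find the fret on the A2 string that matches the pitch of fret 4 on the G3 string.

14

G3 at fret 4 is G3 + 4 semitones = B3.
The open A2 string is 10 semitones below the open G3, so the same pitch on the A2 string lies at fret 4 + 10 = 14.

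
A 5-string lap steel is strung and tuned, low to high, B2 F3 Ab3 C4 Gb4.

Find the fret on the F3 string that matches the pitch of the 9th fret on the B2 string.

3

Fret 9 on B2 is MIDI 47 + 9 = 56 (Ab3). On the F3 string (open MIDI 53), that pitch is 56 − 53 = fret 3.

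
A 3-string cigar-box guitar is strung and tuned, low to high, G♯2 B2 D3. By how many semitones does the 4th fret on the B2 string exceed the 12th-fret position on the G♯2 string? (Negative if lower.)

B2 at fret 4 → D♯3 (MIDI 51); G♯2 at fret 12 → G♯3 (MIDI 56).
51 − 56 = -5, so the two pitches are 5 semitones apart.

-5 semitones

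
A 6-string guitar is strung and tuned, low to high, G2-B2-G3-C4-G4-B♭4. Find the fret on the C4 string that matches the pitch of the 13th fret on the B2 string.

0

Fret 13 on B2 is MIDI 47 + 13 = 60 (C4). On the C4 string (open MIDI 60), that pitch is 60 − 60 = fret 0.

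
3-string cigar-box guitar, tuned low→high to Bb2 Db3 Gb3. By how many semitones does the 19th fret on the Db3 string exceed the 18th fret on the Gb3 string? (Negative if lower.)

-4 semitones

Db3 at fret 19 → Ab4 (MIDI 68); Gb3 at fret 18 → C5 (MIDI 72).
68 − 72 = -4, so the two pitches are 4 semitones apart.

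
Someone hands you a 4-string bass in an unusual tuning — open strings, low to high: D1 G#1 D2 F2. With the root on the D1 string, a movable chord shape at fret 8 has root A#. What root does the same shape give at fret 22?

Moving from fret 8 to fret 22 shifts the root by 14 semitones.
A# up 14 semitones is C.

C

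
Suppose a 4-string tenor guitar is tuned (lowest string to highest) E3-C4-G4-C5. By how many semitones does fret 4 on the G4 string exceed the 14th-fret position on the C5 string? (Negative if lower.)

-15 semitones

G4 at fret 4 → B4 (MIDI 71); C5 at fret 14 → D6 (MIDI 86).
71 − 86 = -15, so the two pitches are 15 semitones apart.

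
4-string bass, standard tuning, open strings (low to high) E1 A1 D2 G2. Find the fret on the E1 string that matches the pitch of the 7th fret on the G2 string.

22

G2 at fret 7 is G2 + 7 semitones = D3.
The open E1 string is 15 semitones below the open G2, so the same pitch on the E1 string lies at fret 7 + 15 = 22.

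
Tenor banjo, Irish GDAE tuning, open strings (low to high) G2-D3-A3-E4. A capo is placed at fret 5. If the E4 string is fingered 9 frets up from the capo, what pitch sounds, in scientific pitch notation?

F♯5

The capo raises the open E4 by 5 semitones to A4; fretting 9 more gives E4 + 5 + 9 = E4 + 14 semitones = F♯5.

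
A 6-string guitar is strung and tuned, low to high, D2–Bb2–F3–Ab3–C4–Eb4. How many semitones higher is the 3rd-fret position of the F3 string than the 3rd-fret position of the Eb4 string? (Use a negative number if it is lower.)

F3 at fret 3 → Ab3 (MIDI 56); Eb4 at fret 3 → Gb4 (MIDI 66).
56 − 66 = -10, so the two pitches are 10 semitones apart.

-10 semitones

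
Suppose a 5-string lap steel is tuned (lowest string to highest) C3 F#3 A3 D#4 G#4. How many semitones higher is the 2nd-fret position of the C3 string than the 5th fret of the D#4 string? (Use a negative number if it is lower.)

-18 semitones

C3 at fret 2 → D3 (MIDI 50); D#4 at fret 5 → G#4 (MIDI 68).
50 − 68 = -18, so the two pitches are 18 semitones apart.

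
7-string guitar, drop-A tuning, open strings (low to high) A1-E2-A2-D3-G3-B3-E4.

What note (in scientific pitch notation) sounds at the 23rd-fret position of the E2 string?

D#4

E2 is MIDI 40. Adding 23 gives 63, which is D#4.
(Equivalently spelled Eb4.)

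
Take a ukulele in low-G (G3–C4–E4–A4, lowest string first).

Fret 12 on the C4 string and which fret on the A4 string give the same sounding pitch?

3

Fret 12 on C4 is MIDI 60 + 12 = 72 (C5). On the A4 string (open MIDI 69), that pitch is 72 − 69 = fret 3.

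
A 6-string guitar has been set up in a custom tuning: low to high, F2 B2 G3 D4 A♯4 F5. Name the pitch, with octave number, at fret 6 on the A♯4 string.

The open A♯4 string plus 6 semitones: A#–B–C–C#–D–D#–E.
The walk passes from B into C once, so the octave number goes from 4 to 5.

E5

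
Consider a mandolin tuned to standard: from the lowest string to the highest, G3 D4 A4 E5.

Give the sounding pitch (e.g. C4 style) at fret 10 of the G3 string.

Each fret is one semitone, so G3 + 10 = F4.

F4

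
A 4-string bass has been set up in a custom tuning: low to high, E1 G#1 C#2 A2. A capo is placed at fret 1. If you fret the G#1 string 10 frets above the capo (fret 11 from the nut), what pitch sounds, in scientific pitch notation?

G2

The capo raises the open G#1 by 1 semitone to A1; fretting 10 more gives G#1 + 1 + 10 = G#1 + 11 semitones = G2.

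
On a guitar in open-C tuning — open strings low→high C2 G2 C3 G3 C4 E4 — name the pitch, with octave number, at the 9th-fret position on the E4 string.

Each fret is one semitone, so E4 + 9 = C♯5.

C♯5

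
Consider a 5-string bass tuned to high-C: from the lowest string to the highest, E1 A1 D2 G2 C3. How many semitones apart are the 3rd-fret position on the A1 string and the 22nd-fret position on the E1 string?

14 semitones

A1 at fret 3 → C2 (MIDI 36); E1 at fret 22 → D3 (MIDI 50).
36 − 50 = -14, so the two pitches are 14 semitones apart, with D3 the higher.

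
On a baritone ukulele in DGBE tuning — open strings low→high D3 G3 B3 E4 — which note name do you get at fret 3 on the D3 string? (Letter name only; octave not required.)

D3 is MIDI 50. Adding 3 gives 53; 53 mod 12 = 5, i.e. F.

F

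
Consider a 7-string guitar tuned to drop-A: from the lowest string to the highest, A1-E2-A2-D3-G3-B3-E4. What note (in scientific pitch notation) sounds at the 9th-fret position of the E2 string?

C#3

The open E2 string plus 9 semitones: E–F–F#–G–G#–A–A#–B–C–C#.
The walk passes from B into C once, so the octave number goes from 2 to 3.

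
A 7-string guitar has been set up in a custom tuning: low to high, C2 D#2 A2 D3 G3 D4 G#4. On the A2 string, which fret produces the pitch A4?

A4 is 24 semitones above the open A2 (A–A#–B–C–…–G–G#–A), so it sits at fret 24.

24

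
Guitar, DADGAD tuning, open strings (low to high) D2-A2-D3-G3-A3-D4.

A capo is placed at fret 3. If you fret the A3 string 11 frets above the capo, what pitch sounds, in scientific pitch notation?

B4

The capo raises the open A3 by 3 semitones to C4; fretting 11 more gives A3 + 3 + 11 = A3 + 14 semitones = B4.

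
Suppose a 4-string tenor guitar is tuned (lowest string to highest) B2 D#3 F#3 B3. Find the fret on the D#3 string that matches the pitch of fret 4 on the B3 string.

12

Fret 4 on B3 is MIDI 59 + 4 = 63 (D#4). On the D#3 string (open MIDI 51), that pitch is 63 − 51 = fret 12.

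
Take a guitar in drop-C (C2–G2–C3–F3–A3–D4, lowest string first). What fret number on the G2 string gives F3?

F3 is 10 semitones above the open G2 (G–G#–A–A#–…–D#–E–F), so it sits at fret 10.

10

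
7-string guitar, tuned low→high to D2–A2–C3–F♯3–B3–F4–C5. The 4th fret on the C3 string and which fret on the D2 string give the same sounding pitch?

14

C3 at fret 4 is C3 + 4 semitones = E3.
The open D2 string is 10 semitones below the open C3, so the same pitch on the D2 string lies at fret 4 + 10 = 14.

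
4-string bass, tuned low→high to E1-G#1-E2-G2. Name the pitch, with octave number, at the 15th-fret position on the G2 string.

The open G2 string plus 15 semitones: G–G#–A–A#–…–G#–A–A#.
The walk passes from B into C once, so the octave number goes from 2 to 3.
(Equivalently spelled Bb3.)

A#3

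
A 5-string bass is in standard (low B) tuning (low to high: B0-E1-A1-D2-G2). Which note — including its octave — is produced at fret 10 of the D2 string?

C3

The open D2 string plus 10 semitones: D–D#–E–F–…–A#–B–C.
The walk passes from B into C once, so the octave number goes from 2 to 3.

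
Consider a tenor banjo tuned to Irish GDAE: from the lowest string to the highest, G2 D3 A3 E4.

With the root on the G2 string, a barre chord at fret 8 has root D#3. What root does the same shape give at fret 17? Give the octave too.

C4

Moving from fret 8 to fret 17 shifts the root by 9 semitones.
D#3 up 9 semitones is C4.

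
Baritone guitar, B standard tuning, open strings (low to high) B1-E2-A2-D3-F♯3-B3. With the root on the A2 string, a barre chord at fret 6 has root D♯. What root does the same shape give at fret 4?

C♯

Moving from fret 6 to fret 4 shifts the root by -2 semitones.
D♯ down 2 semitones is C♯.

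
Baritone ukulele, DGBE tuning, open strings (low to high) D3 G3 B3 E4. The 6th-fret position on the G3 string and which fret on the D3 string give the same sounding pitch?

11

G3 at fret 6 is G3 + 6 semitones = C♯4.
The open D3 string is 5 semitones below the open G3, so the same pitch on the D3 string lies at fret 6 + 5 = 11.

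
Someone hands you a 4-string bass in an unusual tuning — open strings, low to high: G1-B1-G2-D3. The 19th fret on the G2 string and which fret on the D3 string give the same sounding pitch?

G2 at fret 19 is G2 + 19 semitones = D4.
The open D3 string is 7 semitones above the open G2, so the same pitch on the D3 string lies at fret 19 − 7 = 12.

12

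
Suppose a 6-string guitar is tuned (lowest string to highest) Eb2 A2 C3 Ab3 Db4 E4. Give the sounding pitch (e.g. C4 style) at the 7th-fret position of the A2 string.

Each fret is one semitone, so A2 + 7 = E3.

E3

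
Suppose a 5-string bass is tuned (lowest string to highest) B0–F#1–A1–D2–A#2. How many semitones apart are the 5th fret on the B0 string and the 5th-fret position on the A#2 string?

B0 at fret 5 → E1 (MIDI 28); A#2 at fret 5 → D#3 (MIDI 51).
28 − 51 = -23, so the two pitches are 23 semitones apart, with D#3 the higher.

23 semitones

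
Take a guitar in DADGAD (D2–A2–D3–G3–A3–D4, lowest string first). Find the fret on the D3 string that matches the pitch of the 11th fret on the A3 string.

A3 at fret 11 is A3 + 11 semitones = G#4.
The open D3 string is 7 semitones below the open A3, so the same pitch on the D3 string lies at fret 11 + 7 = 18.

18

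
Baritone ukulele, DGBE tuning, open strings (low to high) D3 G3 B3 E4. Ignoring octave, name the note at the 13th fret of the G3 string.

The open G3 string plus 13 semitones: G–G#–A–A#–…–F#–G–G#.

G#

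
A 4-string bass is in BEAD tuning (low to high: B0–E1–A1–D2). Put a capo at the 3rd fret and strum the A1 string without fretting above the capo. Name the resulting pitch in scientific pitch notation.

The capo raises the open A1 by 3 semitones to C2; fretting 0 more gives A1 + 3 + 0 = A1 + 3 semitones = C2.

C2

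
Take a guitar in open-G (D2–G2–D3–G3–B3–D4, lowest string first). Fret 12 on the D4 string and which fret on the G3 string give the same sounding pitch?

Fret 12 on D4 is MIDI 62 + 12 = 74 (D5). On the G3 string (open MIDI 55), that pitch is 74 − 55 = fret 19.

19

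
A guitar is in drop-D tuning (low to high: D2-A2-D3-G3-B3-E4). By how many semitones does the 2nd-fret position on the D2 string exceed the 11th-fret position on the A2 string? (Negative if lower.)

-16 semitones

D2 at fret 2 → E2 (MIDI 40); A2 at fret 11 → G♯3 (MIDI 56).
40 − 56 = -16, so the two pitches are 16 semitones apart.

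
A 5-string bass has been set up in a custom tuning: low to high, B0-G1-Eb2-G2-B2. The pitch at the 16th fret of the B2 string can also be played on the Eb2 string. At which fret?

Fret 16 on B2 is MIDI 47 + 16 = 63 (Eb4). On the Eb2 string (open MIDI 39), that pitch is 63 − 39 = fret 24.

24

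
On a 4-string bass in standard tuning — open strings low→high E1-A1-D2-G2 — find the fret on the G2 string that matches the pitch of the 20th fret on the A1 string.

A1 at fret 20 is A1 + 20 semitones = F3.
The open G2 string is 10 semitones above the open A1, so the same pitch on the G2 string lies at fret 20 − 10 = 10.

10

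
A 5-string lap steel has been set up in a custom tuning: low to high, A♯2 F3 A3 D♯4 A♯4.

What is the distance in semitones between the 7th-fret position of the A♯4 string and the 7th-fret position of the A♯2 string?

24 semitones

A♯4 at fret 7 → F5 (MIDI 77); A♯2 at fret 7 → F3 (MIDI 53).
77 − 53 = 24, so the two pitches are 24 semitones apart, with F5 the higher.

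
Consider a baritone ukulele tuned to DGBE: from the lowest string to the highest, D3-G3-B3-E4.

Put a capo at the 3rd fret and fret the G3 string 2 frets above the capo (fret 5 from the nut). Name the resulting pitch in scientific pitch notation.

The capo raises the open G3 by 3 semitones to A#3; fretting 2 more gives G3 + 3 + 2 = G3 + 5 semitones = C4.

C4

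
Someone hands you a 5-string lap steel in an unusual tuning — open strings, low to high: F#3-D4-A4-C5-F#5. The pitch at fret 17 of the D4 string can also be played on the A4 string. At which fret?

10

D4 at fret 17 is D4 + 17 semitones = G5.
The open A4 string is 7 semitones above the open D4, so the same pitch on the A4 string lies at fret 17 − 7 = 10.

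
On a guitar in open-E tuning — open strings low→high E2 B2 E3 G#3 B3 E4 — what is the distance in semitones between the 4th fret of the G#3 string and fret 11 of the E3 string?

3 semitones

G#3 at fret 4 → C4 (MIDI 60); E3 at fret 11 → D#4 (MIDI 63).
60 − 63 = -3, so the two pitches are 3 semitones apart, with D#4 the higher.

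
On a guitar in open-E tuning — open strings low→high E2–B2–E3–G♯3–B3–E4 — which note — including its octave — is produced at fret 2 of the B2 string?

C♯3

The open B2 string plus 2 semitones: B–C–C#.
The walk passes from B into C once, so the octave number goes from 2 to 3.
(Equivalently spelled D♭3.)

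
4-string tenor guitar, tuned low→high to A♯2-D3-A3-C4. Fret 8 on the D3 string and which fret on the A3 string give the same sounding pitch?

1

D3 at fret 8 is D3 + 8 semitones = A♯3.
The open A3 string is 7 semitones above the open D3, so the same pitch on the A3 string lies at fret 8 − 7 = 1.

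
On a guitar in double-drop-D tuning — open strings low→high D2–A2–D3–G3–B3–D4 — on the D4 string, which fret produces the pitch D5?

D5 is 12 semitones above the open D4 (D–D#–E–F–…–C–C#–D), so it sits at fret 12.

12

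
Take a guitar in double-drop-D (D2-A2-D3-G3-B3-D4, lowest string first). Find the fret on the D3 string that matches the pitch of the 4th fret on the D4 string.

16

D4 at fret 4 is D4 + 4 semitones = F#4.
The open D3 string is 12 semitones below the open D4, so the same pitch on the D3 string lies at fret 4 + 12 = 16.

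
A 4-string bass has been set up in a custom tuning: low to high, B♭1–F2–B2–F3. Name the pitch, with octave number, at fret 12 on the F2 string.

F3

F2 is MIDI 41. Adding 12 gives 53, which is F3.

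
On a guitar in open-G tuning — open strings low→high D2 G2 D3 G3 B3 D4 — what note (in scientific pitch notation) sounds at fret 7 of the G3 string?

Each fret is one semitone, so G3 + 7 = D4.

D4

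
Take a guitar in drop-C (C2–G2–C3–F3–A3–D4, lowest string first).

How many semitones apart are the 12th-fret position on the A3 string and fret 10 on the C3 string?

A3 at fret 12 → A4 (MIDI 69); C3 at fret 10 → A#3 (MIDI 58).
69 − 58 = 11, so the two pitches are 11 semitones apart, with A4 the higher.

11 semitones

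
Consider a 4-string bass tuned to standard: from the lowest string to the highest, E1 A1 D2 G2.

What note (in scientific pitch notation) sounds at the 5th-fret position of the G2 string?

G2 is MIDI 43. Adding 5 gives 48, which is C3.

C3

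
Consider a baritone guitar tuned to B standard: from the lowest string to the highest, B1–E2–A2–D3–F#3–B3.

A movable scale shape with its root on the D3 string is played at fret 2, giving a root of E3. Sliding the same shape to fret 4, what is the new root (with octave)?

Moving from fret 2 to fret 4 shifts the root by 2 semitones.
E3 up 2 semitones is F#3.

F#3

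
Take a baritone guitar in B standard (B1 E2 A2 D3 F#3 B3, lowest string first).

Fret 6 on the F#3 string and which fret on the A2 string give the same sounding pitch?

Fret 6 on F#3 is MIDI 54 + 6 = 60 (C4). On the A2 string (open MIDI 45), that pitch is 60 − 45 = fret 15.

15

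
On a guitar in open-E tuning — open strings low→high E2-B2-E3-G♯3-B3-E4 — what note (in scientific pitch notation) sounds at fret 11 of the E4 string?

The open E4 string plus 11 semitones: E–F–F#–G–…–C#–D–D#.
The walk passes from B into C once, so the octave number goes from 4 to 5.
(Equivalently spelled E♭5.)

D♯5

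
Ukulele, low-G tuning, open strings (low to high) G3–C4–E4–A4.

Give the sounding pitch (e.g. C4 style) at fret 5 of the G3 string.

C4

The open G3 string plus 5 semitones: G–G#–A–A#–B–C.
The walk passes from B into C once, so the octave number goes from 3 to 4.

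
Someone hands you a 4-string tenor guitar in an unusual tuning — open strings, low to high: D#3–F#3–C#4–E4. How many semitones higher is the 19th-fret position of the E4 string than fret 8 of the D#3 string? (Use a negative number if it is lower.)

24 semitones

E4 at fret 19 → B5 (MIDI 83); D#3 at fret 8 → B3 (MIDI 59).
83 − 59 = 24, so the two pitches are 24 semitones apart.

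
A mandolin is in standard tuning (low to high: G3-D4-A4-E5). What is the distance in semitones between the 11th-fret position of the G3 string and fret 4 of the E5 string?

14 semitones

G3 at fret 11 → F#4 (MIDI 66); E5 at fret 4 → G#5 (MIDI 80).
66 − 80 = -14, so the two pitches are 14 semitones apart, with G#5 the higher.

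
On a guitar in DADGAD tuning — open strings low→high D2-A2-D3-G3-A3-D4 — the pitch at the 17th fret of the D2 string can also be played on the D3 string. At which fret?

D2 at fret 17 is D2 + 17 semitones = G3.
The open D3 string is 12 semitones above the open D2, so the same pitch on the D3 string lies at fret 17 − 12 = 5.

5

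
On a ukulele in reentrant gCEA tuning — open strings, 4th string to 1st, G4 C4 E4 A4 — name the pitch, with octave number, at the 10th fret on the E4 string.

D5

The open E4 string plus 10 semitones: E–F–F#–G–…–C–C#–D.
The walk passes from B into C once, so the octave number goes from 4 to 5.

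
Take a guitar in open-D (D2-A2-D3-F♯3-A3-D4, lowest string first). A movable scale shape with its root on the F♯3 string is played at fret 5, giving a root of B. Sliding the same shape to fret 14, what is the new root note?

G♯

Moving from fret 5 to fret 14 shifts the root by 9 semitones.
B up 9 semitones is G♯.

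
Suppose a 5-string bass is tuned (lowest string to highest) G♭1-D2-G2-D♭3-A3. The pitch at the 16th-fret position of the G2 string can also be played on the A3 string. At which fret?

2

Fret 16 on G2 is MIDI 43 + 16 = 59 (B3). On the A3 string (open MIDI 57), that pitch is 59 − 57 = fret 2.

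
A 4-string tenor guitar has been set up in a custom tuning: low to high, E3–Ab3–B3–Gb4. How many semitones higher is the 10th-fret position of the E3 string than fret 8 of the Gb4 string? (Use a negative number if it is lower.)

-12 semitones

E3 at fret 10 → D4 (MIDI 62); Gb4 at fret 8 → D5 (MIDI 74).
62 − 74 = -12, so the two pitches are 12 semitones apart.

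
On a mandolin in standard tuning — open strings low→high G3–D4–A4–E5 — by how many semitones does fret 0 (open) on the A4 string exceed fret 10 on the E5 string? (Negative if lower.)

A4 at fret 0 → A4 (MIDI 69); E5 at fret 10 → D6 (MIDI 86).
69 − 86 = -17, so the two pitches are 17 semitones apart.

-17 semitones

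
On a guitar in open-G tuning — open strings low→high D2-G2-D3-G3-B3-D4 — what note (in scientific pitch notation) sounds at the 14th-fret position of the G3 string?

A4

Each fret is one semitone, so G3 + 14 = A4.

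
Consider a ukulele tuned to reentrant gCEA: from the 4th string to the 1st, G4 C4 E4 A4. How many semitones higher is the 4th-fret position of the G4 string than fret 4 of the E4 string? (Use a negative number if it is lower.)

3 semitones

G4 at fret 4 → B4 (MIDI 71); E4 at fret 4 → G♯4 (MIDI 68).
71 − 68 = 3, so the two pitches are 3 semitones apart.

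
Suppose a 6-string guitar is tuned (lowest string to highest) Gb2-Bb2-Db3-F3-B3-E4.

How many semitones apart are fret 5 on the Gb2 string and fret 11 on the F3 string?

Gb2 at fret 5 → B2 (MIDI 47); F3 at fret 11 → E4 (MIDI 64).
47 − 64 = -17, so the two pitches are 17 semitones apart, with E4 the higher.

17 semitones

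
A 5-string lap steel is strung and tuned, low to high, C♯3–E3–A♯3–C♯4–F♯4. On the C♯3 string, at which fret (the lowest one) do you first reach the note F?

From C♯3, count semitones up the chromatic scale until reaching F: C#–D–D#–E–F — 4 steps.

4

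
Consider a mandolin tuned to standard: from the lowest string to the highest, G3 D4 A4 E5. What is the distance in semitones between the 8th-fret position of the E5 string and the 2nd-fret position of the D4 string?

20 semitones

E5 at fret 8 → C6 (MIDI 84); D4 at fret 2 → E4 (MIDI 64).
84 − 64 = 20, so the two pitches are 20 semitones apart, with C6 the higher.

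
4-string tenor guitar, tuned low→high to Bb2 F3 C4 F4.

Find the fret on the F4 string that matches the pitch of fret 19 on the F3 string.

F3 at fret 19 is F3 + 19 semitones = C5.
The open F4 string is 12 semitones above the open F3, so the same pitch on the F4 string lies at fret 19 − 12 = 7.

7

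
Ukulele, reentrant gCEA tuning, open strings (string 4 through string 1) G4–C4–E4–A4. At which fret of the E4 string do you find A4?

A4 is 5 semitones above the open E4 (E–F–F#–G–G#–A), so it sits at fret 5.

5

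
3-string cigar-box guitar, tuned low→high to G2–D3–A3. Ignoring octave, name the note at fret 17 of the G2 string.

C

The open G2 string plus 17 semitones: G–Ab–A–Bb–…–Bb–B–C.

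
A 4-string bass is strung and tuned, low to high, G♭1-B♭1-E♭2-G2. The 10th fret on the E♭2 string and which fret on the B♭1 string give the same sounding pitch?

E♭2 at fret 10 is E♭2 + 10 semitones = D♭3.
The open B♭1 string is 5 semitones below the open E♭2, so the same pitch on the B♭1 string lies at fret 10 + 5 = 15.

15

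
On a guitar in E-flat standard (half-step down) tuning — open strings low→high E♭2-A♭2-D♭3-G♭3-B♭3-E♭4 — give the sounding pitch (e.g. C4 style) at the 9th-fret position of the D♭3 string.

D♭3 is MIDI 49. Adding 9 gives 58, which is B♭3.
(Equivalently spelled A♯3.)

B♭3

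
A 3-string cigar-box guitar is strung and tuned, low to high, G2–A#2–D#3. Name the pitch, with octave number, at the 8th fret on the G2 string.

D#3

The open G2 string plus 8 semitones: G–G#–A–A#–B–C–C#–D–D#.
The walk passes from B into C once, so the octave number goes from 2 to 3.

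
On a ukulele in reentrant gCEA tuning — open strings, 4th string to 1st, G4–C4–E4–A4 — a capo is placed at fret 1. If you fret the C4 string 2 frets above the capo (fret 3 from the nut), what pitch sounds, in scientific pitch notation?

The capo raises the open C4 by 1 semitone to C#4; fretting 2 more gives C4 + 1 + 2 = C4 + 3 semitones = D#4.
(Also written Eb.)

D#4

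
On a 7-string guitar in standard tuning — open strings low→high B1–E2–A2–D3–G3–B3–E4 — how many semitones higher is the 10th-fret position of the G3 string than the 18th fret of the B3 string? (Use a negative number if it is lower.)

-12 semitones

G3 at fret 10 → F4 (MIDI 65); B3 at fret 18 → F5 (MIDI 77).
65 − 77 = -12, so the two pitches are 12 semitones apart.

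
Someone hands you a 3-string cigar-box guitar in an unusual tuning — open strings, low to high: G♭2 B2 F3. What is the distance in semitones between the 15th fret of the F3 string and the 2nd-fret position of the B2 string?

19 semitones

F3 at fret 15 → A♭4 (MIDI 68); B2 at fret 2 → D♭3 (MIDI 49).
68 − 49 = 19, so the two pitches are 19 semitones apart, with A♭4 the higher.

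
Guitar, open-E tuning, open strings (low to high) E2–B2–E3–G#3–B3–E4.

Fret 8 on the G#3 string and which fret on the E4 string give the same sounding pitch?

G#3 at fret 8 is G#3 + 8 semitones = E4.
The open E4 string is 8 semitones above the open G#3, so the same pitch on the E4 string lies at fret 8 − 8 = 0.

0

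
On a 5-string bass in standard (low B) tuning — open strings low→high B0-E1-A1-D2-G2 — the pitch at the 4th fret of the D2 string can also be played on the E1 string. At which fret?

D2 at fret 4 is D2 + 4 semitones = F#2.
The open E1 string is 10 semitones below the open D2, so the same pitch on the E1 string lies at fret 4 + 10 = 14.

14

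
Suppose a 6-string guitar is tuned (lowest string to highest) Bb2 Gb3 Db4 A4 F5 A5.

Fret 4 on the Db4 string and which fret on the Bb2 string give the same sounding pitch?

19

Fret 4 on Db4 is MIDI 61 + 4 = 65 (F4). On the Bb2 string (open MIDI 46), that pitch is 65 − 46 = fret 19.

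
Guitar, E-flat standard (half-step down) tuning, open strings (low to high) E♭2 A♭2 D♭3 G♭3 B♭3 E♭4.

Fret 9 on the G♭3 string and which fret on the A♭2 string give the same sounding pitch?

Fret 9 on G♭3 is MIDI 54 + 9 = 63 (E♭4). On the A♭2 string (open MIDI 44), that pitch is 63 − 44 = fret 19.

19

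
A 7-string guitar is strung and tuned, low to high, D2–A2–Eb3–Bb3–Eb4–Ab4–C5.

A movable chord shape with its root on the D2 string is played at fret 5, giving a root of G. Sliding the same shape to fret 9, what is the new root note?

B

Moving from fret 5 to fret 9 shifts the root by 4 semitones.
G up 4 semitones is B.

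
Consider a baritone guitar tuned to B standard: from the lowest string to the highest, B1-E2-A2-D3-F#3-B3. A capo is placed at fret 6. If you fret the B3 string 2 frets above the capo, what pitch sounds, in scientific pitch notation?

G4

The capo raises the open B3 by 6 semitones to F4; fretting 2 more gives B3 + 6 + 2 = B3 + 8 semitones = G4.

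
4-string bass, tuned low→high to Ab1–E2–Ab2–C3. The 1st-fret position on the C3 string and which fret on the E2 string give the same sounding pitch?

9

C3 at fret 1 is C3 + 1 semitone = Db3.
The open E2 string is 8 semitones below the open C3, so the same pitch on the E2 string lies at fret 1 + 8 = 9.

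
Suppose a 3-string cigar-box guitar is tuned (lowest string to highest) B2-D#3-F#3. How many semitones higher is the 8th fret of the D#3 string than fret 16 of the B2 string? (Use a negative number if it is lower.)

D#3 at fret 8 → B3 (MIDI 59); B2 at fret 16 → D#4 (MIDI 63).
59 − 63 = -4, so the two pitches are 4 semitones apart.

-4 semitones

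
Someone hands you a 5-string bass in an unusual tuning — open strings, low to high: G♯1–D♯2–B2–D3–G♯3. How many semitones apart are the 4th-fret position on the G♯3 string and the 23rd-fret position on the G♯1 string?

G♯3 at fret 4 → C4 (MIDI 60); G♯1 at fret 23 → G3 (MIDI 55).
60 − 55 = 5, so the two pitches are 5 semitones apart, with C4 the higher.

5 semitones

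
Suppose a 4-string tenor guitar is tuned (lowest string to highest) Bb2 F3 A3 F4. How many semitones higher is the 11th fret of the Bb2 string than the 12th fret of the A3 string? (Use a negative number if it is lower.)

-12 semitones

Bb2 at fret 11 → A3 (MIDI 57); A3 at fret 12 → A4 (MIDI 69).
57 − 69 = -12, so the two pitches are 12 semitones apart.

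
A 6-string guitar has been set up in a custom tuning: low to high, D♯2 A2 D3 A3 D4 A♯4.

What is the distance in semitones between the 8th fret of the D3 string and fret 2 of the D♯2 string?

D3 at fret 8 → A♯3 (MIDI 58); D♯2 at fret 2 → F2 (MIDI 41).
58 − 41 = 17, so the two pitches are 17 semitones apart, with A♯3 the higher.

17 semitones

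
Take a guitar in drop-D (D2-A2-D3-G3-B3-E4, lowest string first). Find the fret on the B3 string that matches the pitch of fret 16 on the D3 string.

7

D3 at fret 16 is D3 + 16 semitones = F#4.
The open B3 string is 9 semitones above the open D3, so the same pitch on the B3 string lies at fret 16 − 9 = 7.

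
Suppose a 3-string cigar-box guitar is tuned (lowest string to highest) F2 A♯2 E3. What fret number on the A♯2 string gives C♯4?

15

C♯4 is 15 semitones above the open A♯2 (A#–B–C–C#–…–B–C–C#), so it sits at fret 15.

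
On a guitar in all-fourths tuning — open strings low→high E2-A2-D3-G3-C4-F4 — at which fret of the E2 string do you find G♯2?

G♯2 is 4 semitones above the open E2 (E–F–F#–G–G#), so it sits at fret 4.

4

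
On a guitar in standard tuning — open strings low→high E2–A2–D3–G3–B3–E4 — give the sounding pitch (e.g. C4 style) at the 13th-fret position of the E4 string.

E4 is MIDI 64. Adding 13 gives 77, which is F5.

F5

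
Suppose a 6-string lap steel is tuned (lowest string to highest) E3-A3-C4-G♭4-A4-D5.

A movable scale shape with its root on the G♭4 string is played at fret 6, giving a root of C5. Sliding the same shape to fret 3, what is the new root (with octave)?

A4

Moving from fret 6 to fret 3 shifts the root by -3 semitones.
C5 down 3 semitones is A4.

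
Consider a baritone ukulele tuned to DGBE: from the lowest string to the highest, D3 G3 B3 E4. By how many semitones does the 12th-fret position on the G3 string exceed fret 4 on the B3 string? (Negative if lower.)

4 semitones

G3 at fret 12 → G4 (MIDI 67); B3 at fret 4 → D#4 (MIDI 63).
67 − 63 = 4, so the two pitches are 4 semitones apart.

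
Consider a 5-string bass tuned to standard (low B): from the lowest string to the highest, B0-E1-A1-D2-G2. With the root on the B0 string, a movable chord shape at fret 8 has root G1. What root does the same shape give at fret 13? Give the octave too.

C2

Moving from fret 8 to fret 13 shifts the root by 5 semitones.
G1 up 5 semitones is C2.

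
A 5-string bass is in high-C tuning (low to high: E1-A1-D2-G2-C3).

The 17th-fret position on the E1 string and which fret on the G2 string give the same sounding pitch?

2

E1 at fret 17 is E1 + 17 semitones = A2.
The open G2 string is 15 semitones above the open E1, so the same pitch on the G2 string lies at fret 17 − 15 = 2.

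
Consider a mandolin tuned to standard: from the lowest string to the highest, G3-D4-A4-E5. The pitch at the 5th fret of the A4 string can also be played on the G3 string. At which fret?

19

A4 at fret 5 is A4 + 5 semitones = D5.
The open G3 string is 14 semitones below the open A4, so the same pitch on the G3 string lies at fret 5 + 14 = 19.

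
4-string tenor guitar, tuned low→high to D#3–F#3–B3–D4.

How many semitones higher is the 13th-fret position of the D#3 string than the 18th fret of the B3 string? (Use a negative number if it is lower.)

D#3 at fret 13 → E4 (MIDI 64); B3 at fret 18 → F5 (MIDI 77).
64 − 77 = -13, so the two pitches are 13 semitones apart.

-13 semitones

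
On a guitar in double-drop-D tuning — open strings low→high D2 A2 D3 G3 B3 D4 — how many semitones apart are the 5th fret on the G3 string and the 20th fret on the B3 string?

19 semitones

G3 at fret 5 → C4 (MIDI 60); B3 at fret 20 → G5 (MIDI 79).
60 − 79 = -19, so the two pitches are 19 semitones apart, with G5 the higher.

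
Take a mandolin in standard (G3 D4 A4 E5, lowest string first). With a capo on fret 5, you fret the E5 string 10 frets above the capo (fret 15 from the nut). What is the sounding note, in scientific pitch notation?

The capo raises the open E5 by 5 semitones to A5; fretting 10 more gives E5 + 5 + 10 = E5 + 15 semitones = G6.

G6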